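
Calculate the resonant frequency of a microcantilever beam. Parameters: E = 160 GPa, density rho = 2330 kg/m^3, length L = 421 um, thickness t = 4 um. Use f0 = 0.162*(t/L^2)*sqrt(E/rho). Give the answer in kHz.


Step 1: Convert units to SI.
t_SI = 4e-6 m, L_SI = 421e-6 m
Step 2: Calculate sqrt(E/rho).
sqrt(160e9 / 2330) = 8286.71 m/s
Step 3: Compute f0.
f0 = 0.162 * 4e-6 / (421e-6)^2 * 8286.71 = 30296.5 Hz = 30.3 kHz


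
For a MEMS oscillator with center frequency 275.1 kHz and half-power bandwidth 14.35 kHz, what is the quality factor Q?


Step 1: Q = f0 / bandwidth
Step 2: Q = 275.1 / 14.35
Q = 19.2


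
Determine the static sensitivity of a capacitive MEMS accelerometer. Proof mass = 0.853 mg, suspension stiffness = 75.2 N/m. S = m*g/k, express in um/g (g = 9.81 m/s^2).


Step 1: Convert mass: m = 0.853 mg = 8.53e-07 kg
Step 2: S = m * g / k = 8.53e-07 * 9.81 / 75.2
Step 3: S = 1.11e-07 m/g
Step 4: Convert to um/g: S = 0.111 um/g


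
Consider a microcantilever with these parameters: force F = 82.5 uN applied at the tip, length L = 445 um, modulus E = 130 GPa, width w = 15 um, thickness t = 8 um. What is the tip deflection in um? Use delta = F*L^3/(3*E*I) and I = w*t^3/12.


Step 1: Calculate the second moment of area.
I = w * t^3 / 12 = 15 * 8^3 / 12 = 640.0 um^4
Step 2: Convert E to consistent units (1 GPa = 1000 uN/um^2).
E = 130 GPa = 130000 uN/um^2
Step 3: Calculate tip deflection.
delta = F * L^3 / (3 * E * I)
delta = 82.5 * 445^3 / (3 * 130000 * 640.0)
delta = 29.1266 um


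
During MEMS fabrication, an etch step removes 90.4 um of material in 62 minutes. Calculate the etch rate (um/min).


Step 1: Etch rate = depth / time
Step 2: rate = 90.4 / 62
rate = 1.458 um/min


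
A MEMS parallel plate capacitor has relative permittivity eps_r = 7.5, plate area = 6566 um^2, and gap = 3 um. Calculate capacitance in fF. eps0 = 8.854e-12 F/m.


Step 1: Convert area to m^2: A = 6566e-12 m^2
Step 2: Convert gap to m: d = 3e-6 m
Step 3: C = eps0 * eps_r * A / d
C = 8.854e-12 * 7.5 * 6566e-12 / 3e-6
Step 4: Convert to fF (multiply by 1e15).
C = 145.34 fF


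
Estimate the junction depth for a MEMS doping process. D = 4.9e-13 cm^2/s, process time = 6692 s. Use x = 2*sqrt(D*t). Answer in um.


Step 1: Compute D*t = 4.9e-13 * 6692 = 3.27908e-09 cm^2
Step 2: sqrt(D*t) = 5.72633e-05 cm
Step 3: x = 2 * 5.72633e-05 cm = 1.145266e-04 cm
Step 4: Convert to um (1 cm = 1e4 um): x = 1.145 um


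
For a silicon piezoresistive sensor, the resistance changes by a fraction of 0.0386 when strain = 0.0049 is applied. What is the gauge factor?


Step 1: Identify values.
dR/R = 0.0386, strain = 0.0049
Step 2: GF = (dR/R) / strain = 0.0386 / 0.0049
GF = 7.9


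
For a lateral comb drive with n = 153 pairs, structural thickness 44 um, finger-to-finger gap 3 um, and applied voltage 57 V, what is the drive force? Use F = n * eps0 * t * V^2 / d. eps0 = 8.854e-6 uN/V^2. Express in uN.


Step 1: Parameters: n=153, eps0=8.854e-6 uN/V^2, t=44 um, V=57 V, d=3 um
Step 2: V^2 = 3249
Step 3: F = 153 * 8.854e-6 * 44 * 3249 / 3
F = 64.552 uN


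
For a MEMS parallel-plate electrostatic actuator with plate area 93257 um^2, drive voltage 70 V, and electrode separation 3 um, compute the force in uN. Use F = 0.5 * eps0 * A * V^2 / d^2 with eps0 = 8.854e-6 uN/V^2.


Step 1: Identify parameters.
eps0 = 8.854e-6 uN/V^2, A = 93257 um^2, V = 70 V, d = 3 um
Step 2: Compute V^2 = 70^2 = 4900
Step 3: Compute d^2 = 3^2 = 9
Step 4: F = 0.5 * 8.854e-6 * 93257 * 4900 / 9
F = 224.773 uN


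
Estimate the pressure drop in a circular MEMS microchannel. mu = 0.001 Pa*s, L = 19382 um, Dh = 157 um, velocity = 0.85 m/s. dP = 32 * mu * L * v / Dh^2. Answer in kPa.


Step 1: Convert to SI: L = 19382e-6 m, Dh = 157e-6 m
Step 2: dP = 32 * 0.001 * 19382e-6 * 0.85 / (157e-6)^2
Step 3: dP = 21387.90 Pa
Step 4: Convert to kPa: dP = 21.39 kPa


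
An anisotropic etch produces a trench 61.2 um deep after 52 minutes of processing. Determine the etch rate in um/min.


Step 1: Etch rate = depth / time
Step 2: rate = 61.2 / 52
rate = 1.177 um/min


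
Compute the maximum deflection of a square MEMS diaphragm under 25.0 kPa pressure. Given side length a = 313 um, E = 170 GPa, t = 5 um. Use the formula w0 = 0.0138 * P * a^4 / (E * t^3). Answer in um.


Step 1: Convert pressure to compatible units (E is in GPa, so P in GPa).
P = 25.0 kPa = 25.0e-6 GPa
Step 2: Compute numerator: 0.0138 * P * a^4.
a^4 = 313^4 = 9597924961
numerator = 0.0138 * 25.0e-6 * 9597924961 = 3.31128e+03
Step 3: Compute denominator: E * t^3 = 170 * 5^3 = 21250
Step 4: w0 = numerator / denominator = 3.31128e+03 / 21250 = 0.1558 um


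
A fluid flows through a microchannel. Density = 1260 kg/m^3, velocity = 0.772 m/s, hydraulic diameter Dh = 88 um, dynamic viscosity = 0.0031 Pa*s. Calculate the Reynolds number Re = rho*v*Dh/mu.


Step 1: Convert Dh to meters: Dh = 88e-6 m
Step 2: Re = rho * v * Dh / mu
Re = 1260 * 0.772 * 88e-6 / 0.0031
Re = 27.613


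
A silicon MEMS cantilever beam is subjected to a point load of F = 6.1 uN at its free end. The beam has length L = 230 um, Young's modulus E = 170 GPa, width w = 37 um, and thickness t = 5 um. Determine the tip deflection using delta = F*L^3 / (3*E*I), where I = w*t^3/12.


Step 1: Calculate the second moment of area.
I = w * t^3 / 12 = 37 * 5^3 / 12 = 385.4167 um^4
Step 2: Convert E to consistent units (1 GPa = 1000 uN/um^2).
E = 170 GPa = 170000 uN/um^2
Step 3: Calculate tip deflection.
delta = F * L^3 / (3 * E * I)
delta = 6.1 * 230^3 / (3 * 170000 * 385.4167)
delta = 0.3776 um


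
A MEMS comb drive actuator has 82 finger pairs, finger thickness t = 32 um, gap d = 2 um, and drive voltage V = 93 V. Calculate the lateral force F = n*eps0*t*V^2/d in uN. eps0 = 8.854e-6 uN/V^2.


Step 1: Parameters: n=82, eps0=8.854e-6 uN/V^2, t=32 um, V=93 V, d=2 um
Step 2: V^2 = 8649
Step 3: F = 82 * 8.854e-6 * 32 * 8649 / 2
F = 100.471 uN


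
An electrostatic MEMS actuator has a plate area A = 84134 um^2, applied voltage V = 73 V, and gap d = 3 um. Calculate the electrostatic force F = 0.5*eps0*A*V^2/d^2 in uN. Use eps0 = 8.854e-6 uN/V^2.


Step 1: Identify parameters.
eps0 = 8.854e-6 uN/V^2, A = 84134 um^2, V = 73 V, d = 3 um
Step 2: Compute V^2 = 73^2 = 5329
Step 3: Compute d^2 = 3^2 = 9
Step 4: F = 0.5 * 8.854e-6 * 84134 * 5329 / 9
F = 220.538 uN


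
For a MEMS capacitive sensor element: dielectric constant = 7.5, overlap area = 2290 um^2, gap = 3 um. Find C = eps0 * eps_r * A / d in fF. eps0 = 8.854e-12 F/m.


Step 1: Convert area to m^2: A = 2290e-12 m^2
Step 2: Convert gap to m: d = 3e-6 m
Step 3: C = eps0 * eps_r * A / d
C = 8.854e-12 * 7.5 * 2290e-12 / 3e-6
Step 4: Convert to fF (multiply by 1e15).
C = 50.69 fF


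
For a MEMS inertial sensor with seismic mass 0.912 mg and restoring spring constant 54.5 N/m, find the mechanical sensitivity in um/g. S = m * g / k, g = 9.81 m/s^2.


Step 1: Convert mass: m = 0.912 mg = 9.12e-07 kg
Step 2: S = m * g / k = 9.12e-07 * 9.81 / 54.5
Step 3: S = 1.64e-07 m/g
Step 4: Convert to um/g: S = 0.164 um/g


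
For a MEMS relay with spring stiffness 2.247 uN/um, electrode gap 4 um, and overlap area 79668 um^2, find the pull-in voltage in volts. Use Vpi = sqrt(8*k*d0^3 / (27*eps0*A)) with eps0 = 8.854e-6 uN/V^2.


Step 1: Compute numerator: 8 * k * d0^3 = 8 * 2.247 * 4^3 = 1150.464
Step 2: Compute denominator: 27 * eps0 * A = 27 * 8.854e-6 * 79668 = 19.045273
Step 3: Vpi = sqrt(1150.464 / 19.045273)
Vpi = 7.77 V


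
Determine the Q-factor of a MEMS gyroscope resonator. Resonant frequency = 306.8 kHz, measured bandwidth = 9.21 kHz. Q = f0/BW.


Step 1: Q = f0 / bandwidth
Step 2: Q = 306.8 / 9.21
Q = 33.3


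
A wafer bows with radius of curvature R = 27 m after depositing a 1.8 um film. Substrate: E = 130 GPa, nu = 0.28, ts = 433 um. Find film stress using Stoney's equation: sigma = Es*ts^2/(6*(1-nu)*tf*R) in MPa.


Step 1: Compute numerator: Es * ts^2 = 130 * 433^2 = 24373570 (GPa*um^2)
Step 2: Compute denominator (R in um): 6*(1-nu)*tf*R = 6*0.72*1.8*27e6 = 209952000.0 (um^2)
Step 3: sigma (GPa) = 24373570 / 209952000.0 = 1.16091e-01 GPa
Step 4: Convert to MPa (x1000): sigma = 116.1 MPa


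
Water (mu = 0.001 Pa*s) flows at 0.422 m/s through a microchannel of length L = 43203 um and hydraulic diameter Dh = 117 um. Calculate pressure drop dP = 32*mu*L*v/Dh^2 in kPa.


Step 1: Convert to SI: L = 43203e-6 m, Dh = 117e-6 m
Step 2: dP = 32 * 0.001 * 43203e-6 * 0.422 / (117e-6)^2
Step 3: dP = 42619.13 Pa
Step 4: Convert to kPa: dP = 42.62 kPa


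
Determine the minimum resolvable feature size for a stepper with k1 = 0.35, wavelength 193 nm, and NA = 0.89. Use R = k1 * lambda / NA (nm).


Step 1: Identify values: k1 = 0.35, lambda = 193 nm, NA = 0.89
Step 2: R = k1 * lambda / NA
R = 0.35 * 193 / 0.89
R = 75.9 nm


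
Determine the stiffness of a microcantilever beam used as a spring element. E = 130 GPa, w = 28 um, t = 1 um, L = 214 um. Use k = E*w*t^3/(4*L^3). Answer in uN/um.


Step 1: Convert E to consistent units (1 GPa = 1000 uN/um^2).
E = 130 GPa = 130000 uN/um^2
Step 2: Compute t^3 = 1^3 = 1
Step 3: Compute L^3 = 214^3 = 9800344
Step 4: k = 130000 * 28 * 1 / (4 * 9800344)
k = 0.0929 uN/um


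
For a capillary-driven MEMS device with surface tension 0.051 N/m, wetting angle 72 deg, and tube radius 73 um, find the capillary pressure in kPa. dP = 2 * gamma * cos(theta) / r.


Step 1: cos(72 deg) = 0.309
Step 2: Convert r to m: r = 73e-6 m
Step 3: dP = 2 * 0.051 * 0.309 / 73e-6 = 431.8 Pa
Step 4: Convert Pa to kPa (divide by 1000).
dP = 0.43 kPa


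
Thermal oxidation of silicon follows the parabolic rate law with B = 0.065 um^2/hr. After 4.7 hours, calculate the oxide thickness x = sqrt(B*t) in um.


Step 1: Compute B*t = 0.065 * 4.7 = 0.3055
Step 2: x = sqrt(0.3055)
x = 0.553 um


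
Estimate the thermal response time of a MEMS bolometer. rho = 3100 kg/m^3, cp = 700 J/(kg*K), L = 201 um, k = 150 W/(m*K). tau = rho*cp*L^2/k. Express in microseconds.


Step 1: Convert L to m: L = 201e-6 m
Step 2: L^2 = (201e-6)^2 = 4.0401e-08 m^2
Step 3: tau = 3100 * 700 * 4.0401e-08 / 150 = 5.844678e-04 s
Step 4: Convert to microseconds (multiply by 1e6).
tau = 584.468 us


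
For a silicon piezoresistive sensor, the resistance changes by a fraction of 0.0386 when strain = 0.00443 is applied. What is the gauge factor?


Step 1: Identify values.
dR/R = 0.0386, strain = 0.00443
Step 2: GF = (dR/R) / strain = 0.0386 / 0.00443
GF = 8.7


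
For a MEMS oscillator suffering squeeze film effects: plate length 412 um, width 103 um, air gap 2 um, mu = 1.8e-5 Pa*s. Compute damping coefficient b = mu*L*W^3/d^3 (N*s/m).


Step 1: Convert to SI.
L = 412e-6 m, W = 103e-6 m, d = 2e-6 m
Step 2: W^3 = (103e-6)^3 = 1.09e-12 m^3
Step 3: d^3 = (2e-6)^3 = 8.00e-18 m^3
Step 4: b = 1.8e-5 * 412e-6 * 1.09e-12 / 8.00e-18
b = 1.01e-03 N*s/m


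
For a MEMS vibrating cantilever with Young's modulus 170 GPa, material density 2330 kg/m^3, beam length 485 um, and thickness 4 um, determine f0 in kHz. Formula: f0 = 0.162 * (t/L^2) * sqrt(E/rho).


Step 1: Convert units to SI.
t_SI = 4e-6 m, L_SI = 485e-6 m
Step 2: Calculate sqrt(E/rho).
sqrt(170e9 / 2330) = 8541.74 m/s
Step 3: Compute f0.
f0 = 0.162 * 4e-6 / (485e-6)^2 * 8541.74 = 23530.9 Hz = 23.53 kHz


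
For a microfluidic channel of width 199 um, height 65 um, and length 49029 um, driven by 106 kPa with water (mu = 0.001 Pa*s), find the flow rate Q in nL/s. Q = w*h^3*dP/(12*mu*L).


Step 1: Convert all dimensions to SI (meters).
w = 199e-6 m, h = 65e-6 m, L = 49029e-6 m, dP = 106e3 Pa
Step 2: Q = w * h^3 * dP / (12 * mu * L)
Q = 199e-6 * (65e-6)^3 * 106e3 / (12 * 0.001 * 49029e-6) = 9.84611106e-09 m^3/s
Step 3: Convert Q from m^3/s to nL/s (1 m^3 = 1e12 nL, so multiply by 1e12).
Q = 9846.111 nL/s


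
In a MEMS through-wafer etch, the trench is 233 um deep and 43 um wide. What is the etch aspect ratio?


Step 1: AR = depth / width
Step 2: AR = 233 / 43
AR = 5.4


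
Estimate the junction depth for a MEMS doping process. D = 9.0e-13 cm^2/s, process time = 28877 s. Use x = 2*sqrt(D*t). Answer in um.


Step 1: Compute D*t = 9.0e-13 * 28877 = 2.59893e-08 cm^2
Step 2: sqrt(D*t) = 1.61212e-04 cm
Step 3: x = 2 * 1.61212e-04 cm = 3.22424e-04 cm
Step 4: Convert to um (1 cm = 1e4 um): x = 3.224 um


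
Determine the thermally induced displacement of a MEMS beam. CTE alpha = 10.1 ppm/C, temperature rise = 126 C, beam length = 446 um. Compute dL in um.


Step 1: Convert CTE: alpha = 10.1 ppm/C = 10.1e-6 /C
Step 2: dL = 10.1e-6 * 126 * 446
dL = 0.5676 um


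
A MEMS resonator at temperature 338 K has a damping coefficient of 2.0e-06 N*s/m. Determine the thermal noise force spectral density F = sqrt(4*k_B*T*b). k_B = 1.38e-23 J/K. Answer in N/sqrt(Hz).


Step 1: Compute 4 * k_B * T * b
= 4 * 1.38e-23 * 338 * 2.0e-06
= 3.7315e-26 N^2/Hz
Step 2: F_noise = sqrt(3.7315e-26)
F_noise = 1.93e-13 N/sqrt(Hz)


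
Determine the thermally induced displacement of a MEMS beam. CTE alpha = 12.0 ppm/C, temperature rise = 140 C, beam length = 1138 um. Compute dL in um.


Step 1: Convert CTE: alpha = 12.0 ppm/C = 12.0e-6 /C
Step 2: dL = 12.0e-6 * 140 * 1138
dL = 1.9118 um


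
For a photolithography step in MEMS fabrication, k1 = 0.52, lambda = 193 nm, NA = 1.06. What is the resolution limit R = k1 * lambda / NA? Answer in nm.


Step 1: Identify values: k1 = 0.52, lambda = 193 nm, NA = 1.06
Step 2: R = k1 * lambda / NA
R = 0.52 * 193 / 1.06
R = 94.7 nm


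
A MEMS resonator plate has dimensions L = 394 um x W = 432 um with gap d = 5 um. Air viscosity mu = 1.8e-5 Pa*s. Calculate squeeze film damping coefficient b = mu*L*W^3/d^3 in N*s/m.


Step 1: Convert to SI.
L = 394e-6 m, W = 432e-6 m, d = 5e-6 m
Step 2: W^3 = (432e-6)^3 = 8.06e-11 m^3
Step 3: d^3 = (5e-6)^3 = 1.25e-16 m^3
Step 4: b = 1.8e-5 * 394e-6 * 8.06e-11 / 1.25e-16
b = 4.57e-03 N*s/m


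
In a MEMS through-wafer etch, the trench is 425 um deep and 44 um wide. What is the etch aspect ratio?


Step 1: AR = depth / width
Step 2: AR = 425 / 44
AR = 9.7


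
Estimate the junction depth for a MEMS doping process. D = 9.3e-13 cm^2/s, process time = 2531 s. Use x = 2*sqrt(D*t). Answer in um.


Step 1: Compute D*t = 9.3e-13 * 2531 = 2.35383e-09 cm^2
Step 2: sqrt(D*t) = 4.852e-05 cm
Step 3: x = 2 * 4.852e-05 cm = 9.704e-05 cm
Step 4: Convert to um (1 cm = 1e4 um): x = 0.97 um


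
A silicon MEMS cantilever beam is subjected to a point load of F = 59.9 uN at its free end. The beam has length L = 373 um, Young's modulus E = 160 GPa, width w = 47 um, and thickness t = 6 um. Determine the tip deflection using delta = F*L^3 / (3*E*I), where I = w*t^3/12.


Step 1: Calculate the second moment of area.
I = w * t^3 / 12 = 47 * 6^3 / 12 = 846.0 um^4
Step 2: Convert E to consistent units (1 GPa = 1000 uN/um^2).
E = 160 GPa = 160000 uN/um^2
Step 3: Calculate tip deflection.
delta = F * L^3 / (3 * E * I)
delta = 59.9 * 373^3 / (3 * 160000 * 846.0)
delta = 7.6549 um


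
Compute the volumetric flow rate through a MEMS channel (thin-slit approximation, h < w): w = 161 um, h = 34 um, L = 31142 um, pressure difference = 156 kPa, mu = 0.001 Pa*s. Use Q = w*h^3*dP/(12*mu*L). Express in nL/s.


Step 1: Convert all dimensions to SI (meters).
w = 161e-6 m, h = 34e-6 m, L = 31142e-6 m, dP = 156e3 Pa
Step 2: Q = w * h^3 * dP / (12 * mu * L)
Q = 161e-6 * (34e-6)^3 * 156e3 / (12 * 0.001 * 31142e-6) = 2.64155391e-09 m^3/s
Step 3: Convert Q from m^3/s to nL/s (1 m^3 = 1e12 nL, so multiply by 1e12).
Q = 2641.554 nL/s


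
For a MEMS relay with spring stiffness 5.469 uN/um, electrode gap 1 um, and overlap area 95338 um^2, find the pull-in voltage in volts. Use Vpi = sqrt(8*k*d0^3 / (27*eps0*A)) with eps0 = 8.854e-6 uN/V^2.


Step 1: Compute numerator: 8 * k * d0^3 = 8 * 5.469 * 1^3 = 43.752
Step 2: Compute denominator: 27 * eps0 * A = 27 * 8.854e-6 * 95338 = 22.791312
Step 3: Vpi = sqrt(43.752 / 22.791312)
Vpi = 1.39 V


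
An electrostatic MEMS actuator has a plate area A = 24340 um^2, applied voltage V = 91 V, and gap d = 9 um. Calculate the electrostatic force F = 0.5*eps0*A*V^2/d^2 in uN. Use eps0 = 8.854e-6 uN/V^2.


Step 1: Identify parameters.
eps0 = 8.854e-6 uN/V^2, A = 24340 um^2, V = 91 V, d = 9 um
Step 2: Compute V^2 = 91^2 = 8281
Step 3: Compute d^2 = 9^2 = 81
Step 4: F = 0.5 * 8.854e-6 * 24340 * 8281 / 81
F = 11.016 uN


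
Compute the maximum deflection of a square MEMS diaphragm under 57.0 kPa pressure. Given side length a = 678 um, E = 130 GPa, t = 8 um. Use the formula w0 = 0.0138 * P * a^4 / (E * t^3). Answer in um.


Step 1: Convert pressure to compatible units (E is in GPa, so P in GPa).
P = 57.0 kPa = 57.0e-6 GPa
Step 2: Compute numerator: 0.0138 * P * a^4.
a^4 = 678^4 = 211309379856
numerator = 0.0138 * 57.0e-6 * 211309379856 = 1.66216e+05
Step 3: Compute denominator: E * t^3 = 130 * 8^3 = 66560
Step 4: w0 = numerator / denominator = 1.66216e+05 / 66560 = 2.4972 um


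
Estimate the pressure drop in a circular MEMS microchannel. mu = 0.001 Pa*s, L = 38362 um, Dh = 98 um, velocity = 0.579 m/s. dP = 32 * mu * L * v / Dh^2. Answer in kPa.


Step 1: Convert to SI: L = 38362e-6 m, Dh = 98e-6 m
Step 2: dP = 32 * 0.001 * 38362e-6 * 0.579 / (98e-6)^2
Step 3: dP = 74007.82 Pa
Step 4: Convert to kPa: dP = 74.01 kPa


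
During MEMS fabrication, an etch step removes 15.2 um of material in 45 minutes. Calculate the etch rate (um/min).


Step 1: Etch rate = depth / time
Step 2: rate = 15.2 / 45
rate = 0.338 um/min


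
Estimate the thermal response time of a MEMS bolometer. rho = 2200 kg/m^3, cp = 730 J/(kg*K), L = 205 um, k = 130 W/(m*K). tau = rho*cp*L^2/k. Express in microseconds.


Step 1: Convert L to m: L = 205e-6 m
Step 2: L^2 = (205e-6)^2 = 4.2025e-08 m^2
Step 3: tau = 2200 * 730 * 4.2025e-08 / 130 = 5.191704e-04 s
Step 4: Convert to microseconds (multiply by 1e6).
tau = 519.17 us


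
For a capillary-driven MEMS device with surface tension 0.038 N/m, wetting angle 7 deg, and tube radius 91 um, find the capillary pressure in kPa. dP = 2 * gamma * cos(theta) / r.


Step 1: cos(7 deg) = 0.9925
Step 2: Convert r to m: r = 91e-6 m
Step 3: dP = 2 * 0.038 * 0.9925 / 91e-6 = 828.9 Pa
Step 4: Convert Pa to kPa (divide by 1000).
dP = 0.83 kPa


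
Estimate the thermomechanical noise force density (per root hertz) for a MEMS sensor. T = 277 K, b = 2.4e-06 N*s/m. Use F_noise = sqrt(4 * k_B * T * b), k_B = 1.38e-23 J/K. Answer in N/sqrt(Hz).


Step 1: Compute 4 * k_B * T * b
= 4 * 1.38e-23 * 277 * 2.4e-06
= 3.6697e-26 N^2/Hz
Step 2: F_noise = sqrt(3.6697e-26)
F_noise = 1.92e-13 N/sqrt(Hz)


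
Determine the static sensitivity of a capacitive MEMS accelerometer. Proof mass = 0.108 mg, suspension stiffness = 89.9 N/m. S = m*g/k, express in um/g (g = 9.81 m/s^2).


Step 1: Convert mass: m = 0.108 mg = 1.08e-07 kg
Step 2: S = m * g / k = 1.08e-07 * 9.81 / 89.9
Step 3: S = 1.18e-08 m/g
Step 4: Convert to um/g: S = 0.012 um/g


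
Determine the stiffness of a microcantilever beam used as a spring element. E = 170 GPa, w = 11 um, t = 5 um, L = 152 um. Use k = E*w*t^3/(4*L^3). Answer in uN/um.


Step 1: Convert E to consistent units (1 GPa = 1000 uN/um^2).
E = 170 GPa = 170000 uN/um^2
Step 2: Compute t^3 = 5^3 = 125
Step 3: Compute L^3 = 152^3 = 3511808
Step 4: k = 170000 * 11 * 125 / (4 * 3511808)
k = 16.6403 uN/um


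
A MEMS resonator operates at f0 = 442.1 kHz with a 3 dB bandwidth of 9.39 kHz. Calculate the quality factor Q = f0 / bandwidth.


Step 1: Q = f0 / bandwidth
Step 2: Q = 442.1 / 9.39
Q = 47.1


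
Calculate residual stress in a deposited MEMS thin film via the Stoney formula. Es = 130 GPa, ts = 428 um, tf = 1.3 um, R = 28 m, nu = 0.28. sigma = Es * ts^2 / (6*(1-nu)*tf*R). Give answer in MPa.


Step 1: Compute numerator: Es * ts^2 = 130 * 428^2 = 23813920 (GPa*um^2)
Step 2: Compute denominator (R in um): 6*(1-nu)*tf*R = 6*0.72*1.3*28e6 = 157248000.0 (um^2)
Step 3: sigma (GPa) = 23813920 / 157248000.0 = 1.51442e-01 GPa
Step 4: Convert to MPa (x1000): sigma = 151.4 MPa


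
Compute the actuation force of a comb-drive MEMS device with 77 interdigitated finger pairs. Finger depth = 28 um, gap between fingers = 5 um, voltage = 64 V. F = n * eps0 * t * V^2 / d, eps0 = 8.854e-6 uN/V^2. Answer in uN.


Step 1: Parameters: n=77, eps0=8.854e-6 uN/V^2, t=28 um, V=64 V, d=5 um
Step 2: V^2 = 4096
Step 3: F = 77 * 8.854e-6 * 28 * 4096 / 5
F = 15.638 uN


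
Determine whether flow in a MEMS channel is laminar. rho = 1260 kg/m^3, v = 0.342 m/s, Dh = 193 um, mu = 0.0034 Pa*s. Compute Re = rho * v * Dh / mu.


Step 1: Convert Dh to meters: Dh = 193e-6 m
Step 2: Re = rho * v * Dh / mu
Re = 1260 * 0.342 * 193e-6 / 0.0034
Re = 24.461
Since Re = 24.461 is below ~2300, the flow is laminar.


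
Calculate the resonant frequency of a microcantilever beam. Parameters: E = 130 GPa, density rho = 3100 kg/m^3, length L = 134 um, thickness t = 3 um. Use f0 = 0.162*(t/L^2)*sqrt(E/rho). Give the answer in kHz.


Step 1: Convert units to SI.
t_SI = 3e-6 m, L_SI = 134e-6 m
Step 2: Calculate sqrt(E/rho).
sqrt(130e9 / 3100) = 6475.76 m/s
Step 3: Compute f0.
f0 = 0.162 * 3e-6 / (134e-6)^2 * 6475.76 = 175274.0 Hz = 175.27 kHz


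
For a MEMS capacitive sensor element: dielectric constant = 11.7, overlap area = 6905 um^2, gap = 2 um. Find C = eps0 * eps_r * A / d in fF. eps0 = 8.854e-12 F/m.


Step 1: Convert area to m^2: A = 6905e-12 m^2
Step 2: Convert gap to m: d = 2e-6 m
Step 3: C = eps0 * eps_r * A / d
C = 8.854e-12 * 11.7 * 6905e-12 / 2e-6
Step 4: Convert to fF (multiply by 1e15).
C = 357.65 fF


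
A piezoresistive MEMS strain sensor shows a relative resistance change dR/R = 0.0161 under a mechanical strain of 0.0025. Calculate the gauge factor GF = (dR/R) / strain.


Step 1: Identify values.
dR/R = 0.0161, strain = 0.0025
Step 2: GF = (dR/R) / strain = 0.0161 / 0.0025
GF = 6.4


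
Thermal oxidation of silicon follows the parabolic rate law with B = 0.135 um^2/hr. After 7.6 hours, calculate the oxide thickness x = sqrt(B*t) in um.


Step 1: Compute B*t = 0.135 * 7.6 = 1.026
Step 2: x = sqrt(1.026)
x = 1.013 um


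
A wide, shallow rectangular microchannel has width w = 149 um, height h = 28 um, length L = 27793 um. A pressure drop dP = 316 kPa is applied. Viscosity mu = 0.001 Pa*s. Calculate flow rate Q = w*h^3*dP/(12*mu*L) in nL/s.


Step 1: Convert all dimensions to SI (meters).
w = 149e-6 m, h = 28e-6 m, L = 27793e-6 m, dP = 316e3 Pa
Step 2: Q = w * h^3 * dP / (12 * mu * L)
Q = 149e-6 * (28e-6)^3 * 316e3 / (12 * 0.001 * 27793e-6) = 3.09906562e-09 m^3/s
Step 3: Convert Q from m^3/s to nL/s (1 m^3 = 1e12 nL, so multiply by 1e12).
Q = 3099.066 nL/s


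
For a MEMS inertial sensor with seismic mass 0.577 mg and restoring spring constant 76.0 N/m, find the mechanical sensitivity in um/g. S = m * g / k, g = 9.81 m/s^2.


Step 1: Convert mass: m = 0.577 mg = 5.77e-07 kg
Step 2: S = m * g / k = 5.77e-07 * 9.81 / 76.0
Step 3: S = 7.45e-08 m/g
Step 4: Convert to um/g: S = 0.074 um/g


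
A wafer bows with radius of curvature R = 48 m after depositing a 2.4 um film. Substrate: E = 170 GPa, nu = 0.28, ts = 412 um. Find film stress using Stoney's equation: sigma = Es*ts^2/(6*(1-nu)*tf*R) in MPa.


Step 1: Compute numerator: Es * ts^2 = 170 * 412^2 = 28856480 (GPa*um^2)
Step 2: Compute denominator (R in um): 6*(1-nu)*tf*R = 6*0.72*2.4*48e6 = 497664000.0 (um^2)
Step 3: sigma (GPa) = 28856480 / 497664000.0 = 5.7984e-02 GPa
Step 4: Convert to MPa (x1000): sigma = 58.0 MPa


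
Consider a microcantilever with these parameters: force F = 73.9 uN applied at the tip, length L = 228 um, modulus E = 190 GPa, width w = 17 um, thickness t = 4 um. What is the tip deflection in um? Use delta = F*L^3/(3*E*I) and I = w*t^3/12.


Step 1: Calculate the second moment of area.
I = w * t^3 / 12 = 17 * 4^3 / 12 = 90.6667 um^4
Step 2: Convert E to consistent units (1 GPa = 1000 uN/um^2).
E = 190 GPa = 190000 uN/um^2
Step 3: Calculate tip deflection.
delta = F * L^3 / (3 * E * I)
delta = 73.9 * 228^3 / (3 * 190000 * 90.6667)
delta = 16.9483 um


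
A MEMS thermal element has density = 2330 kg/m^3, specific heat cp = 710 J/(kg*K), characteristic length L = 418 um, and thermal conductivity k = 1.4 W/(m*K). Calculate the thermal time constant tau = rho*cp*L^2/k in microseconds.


Step 1: Convert L to m: L = 418e-6 m
Step 2: L^2 = (418e-6)^2 = 1.74724e-07 m^2
Step 3: tau = 2330 * 710 * 1.74724e-07 / 1.4 = 2.0646136657e-01 s
Step 4: Convert to microseconds (multiply by 1e6).
tau = 206461.367 us


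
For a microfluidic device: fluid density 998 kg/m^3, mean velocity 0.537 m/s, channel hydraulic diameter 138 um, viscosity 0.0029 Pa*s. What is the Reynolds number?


Step 1: Convert Dh to meters: Dh = 138e-6 m
Step 2: Re = rho * v * Dh / mu
Re = 998 * 0.537 * 138e-6 / 0.0029
Re = 25.503


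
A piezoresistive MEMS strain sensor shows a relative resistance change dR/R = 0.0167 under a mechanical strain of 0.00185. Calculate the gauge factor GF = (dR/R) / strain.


Step 1: Identify values.
dR/R = 0.0167, strain = 0.00185
Step 2: GF = (dR/R) / strain = 0.0167 / 0.00185
GF = 9.0


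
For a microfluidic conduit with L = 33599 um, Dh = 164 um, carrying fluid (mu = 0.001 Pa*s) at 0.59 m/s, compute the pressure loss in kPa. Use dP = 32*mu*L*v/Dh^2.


Step 1: Convert to SI: L = 33599e-6 m, Dh = 164e-6 m
Step 2: dP = 32 * 0.001 * 33599e-6 * 0.59 / (164e-6)^2
Step 3: dP = 23585.26 Pa
Step 4: Convert to kPa: dP = 23.59 kPa


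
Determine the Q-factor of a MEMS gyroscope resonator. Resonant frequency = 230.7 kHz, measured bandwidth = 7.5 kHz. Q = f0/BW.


Step 1: Q = f0 / bandwidth
Step 2: Q = 230.7 / 7.5
Q = 30.8


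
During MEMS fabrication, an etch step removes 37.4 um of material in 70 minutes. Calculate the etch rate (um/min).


Step 1: Etch rate = depth / time
Step 2: rate = 37.4 / 70
rate = 0.534 um/min


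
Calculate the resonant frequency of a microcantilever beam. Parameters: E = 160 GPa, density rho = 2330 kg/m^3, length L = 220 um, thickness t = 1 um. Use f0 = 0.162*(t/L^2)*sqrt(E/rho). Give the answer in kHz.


Step 1: Convert units to SI.
t_SI = 1e-6 m, L_SI = 220e-6 m
Step 2: Calculate sqrt(E/rho).
sqrt(160e9 / 2330) = 8286.71 m/s
Step 3: Compute f0.
f0 = 0.162 * 1e-6 / (220e-6)^2 * 8286.71 = 27736.5 Hz = 27.74 kHz


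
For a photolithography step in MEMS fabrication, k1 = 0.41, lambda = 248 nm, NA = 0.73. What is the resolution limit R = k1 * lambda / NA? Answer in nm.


Step 1: Identify values: k1 = 0.41, lambda = 248 nm, NA = 0.73
Step 2: R = k1 * lambda / NA
R = 0.41 * 248 / 0.73
R = 139.3 nm


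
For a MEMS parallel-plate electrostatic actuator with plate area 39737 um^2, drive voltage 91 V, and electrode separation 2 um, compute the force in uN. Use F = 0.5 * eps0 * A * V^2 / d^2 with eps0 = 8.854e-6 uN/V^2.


Step 1: Identify parameters.
eps0 = 8.854e-6 uN/V^2, A = 39737 um^2, V = 91 V, d = 2 um
Step 2: Compute V^2 = 91^2 = 8281
Step 3: Compute d^2 = 2^2 = 4
Step 4: F = 0.5 * 8.854e-6 * 39737 * 8281 / 4
F = 364.189 uN


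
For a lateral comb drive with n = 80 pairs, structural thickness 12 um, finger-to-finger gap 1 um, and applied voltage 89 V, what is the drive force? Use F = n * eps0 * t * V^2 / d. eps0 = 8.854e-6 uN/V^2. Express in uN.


Step 1: Parameters: n=80, eps0=8.854e-6 uN/V^2, t=12 um, V=89 V, d=1 um
Step 2: V^2 = 7921
Step 3: F = 80 * 8.854e-6 * 12 * 7921 / 1
F = 67.327 uN


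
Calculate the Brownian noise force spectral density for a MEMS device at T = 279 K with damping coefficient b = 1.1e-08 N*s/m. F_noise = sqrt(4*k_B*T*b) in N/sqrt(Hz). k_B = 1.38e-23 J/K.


Step 1: Compute 4 * k_B * T * b
= 4 * 1.38e-23 * 279 * 1.1e-08
= 1.6941e-28 N^2/Hz
Step 2: F_noise = sqrt(1.6941e-28)
F_noise = 1.30e-14 N/sqrt(Hz)


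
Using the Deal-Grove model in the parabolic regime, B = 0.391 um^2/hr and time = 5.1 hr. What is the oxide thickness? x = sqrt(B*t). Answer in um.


Step 1: Compute B*t = 0.391 * 5.1 = 1.9941
Step 2: x = sqrt(1.9941)
x = 1.412 um


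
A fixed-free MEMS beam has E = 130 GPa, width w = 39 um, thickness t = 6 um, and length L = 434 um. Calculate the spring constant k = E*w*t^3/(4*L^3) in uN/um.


Step 1: Convert E to consistent units (1 GPa = 1000 uN/um^2).
E = 130 GPa = 130000 uN/um^2
Step 2: Compute t^3 = 6^3 = 216
Step 3: Compute L^3 = 434^3 = 81746504
Step 4: k = 130000 * 39 * 216 / (4 * 81746504)
k = 3.3491 uN/um


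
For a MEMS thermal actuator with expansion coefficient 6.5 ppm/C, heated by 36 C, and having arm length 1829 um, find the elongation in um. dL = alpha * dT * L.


Step 1: Convert CTE: alpha = 6.5 ppm/C = 6.5e-6 /C
Step 2: dL = 6.5e-6 * 36 * 1829
dL = 0.428 um


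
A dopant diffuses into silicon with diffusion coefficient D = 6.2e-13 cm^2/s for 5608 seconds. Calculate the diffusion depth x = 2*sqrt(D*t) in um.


Step 1: Compute D*t = 6.2e-13 * 5608 = 3.47696e-09 cm^2
Step 2: sqrt(D*t) = 5.89658e-05 cm
Step 3: x = 2 * 5.89658e-05 cm = 1.179316e-04 cm
Step 4: Convert to um (1 cm = 1e4 um): x = 1.179 um


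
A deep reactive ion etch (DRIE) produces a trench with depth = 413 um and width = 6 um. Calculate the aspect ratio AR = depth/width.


Step 1: AR = depth / width
Step 2: AR = 413 / 6
AR = 68.8


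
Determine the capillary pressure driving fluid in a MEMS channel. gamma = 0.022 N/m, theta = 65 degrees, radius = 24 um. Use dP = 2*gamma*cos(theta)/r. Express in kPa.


Step 1: cos(65 deg) = 0.4226
Step 2: Convert r to m: r = 24e-6 m
Step 3: dP = 2 * 0.022 * 0.4226 / 24e-6 = 774.8 Pa
Step 4: Convert Pa to kPa (divide by 1000).
dP = 0.77 kPa


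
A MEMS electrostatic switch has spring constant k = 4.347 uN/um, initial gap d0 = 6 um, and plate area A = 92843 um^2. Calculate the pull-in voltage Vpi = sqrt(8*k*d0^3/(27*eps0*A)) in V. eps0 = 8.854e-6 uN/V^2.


Step 1: Compute numerator: 8 * k * d0^3 = 8 * 4.347 * 6^3 = 7511.616
Step 2: Compute denominator: 27 * eps0 * A = 27 * 8.854e-6 * 92843 = 22.194862
Step 3: Vpi = sqrt(7511.616 / 22.194862)
Vpi = 18.4 V


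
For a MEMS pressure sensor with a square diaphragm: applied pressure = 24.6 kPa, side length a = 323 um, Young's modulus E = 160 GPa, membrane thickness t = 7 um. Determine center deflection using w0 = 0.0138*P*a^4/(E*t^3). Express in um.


Step 1: Convert pressure to compatible units (E is in GPa, so P in GPa).
P = 24.6 kPa = 24.6e-6 GPa
Step 2: Compute numerator: 0.0138 * P * a^4.
a^4 = 323^4 = 10884540241
numerator = 0.0138 * 24.6e-6 * 10884540241 = 3.6951e+03
Step 3: Compute denominator: E * t^3 = 160 * 7^3 = 54880
Step 4: w0 = numerator / denominator = 3.6951e+03 / 54880 = 0.0673 um


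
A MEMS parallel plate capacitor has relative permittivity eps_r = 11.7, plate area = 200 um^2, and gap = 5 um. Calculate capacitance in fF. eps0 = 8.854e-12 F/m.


Step 1: Convert area to m^2: A = 200e-12 m^2
Step 2: Convert gap to m: d = 5e-6 m
Step 3: C = eps0 * eps_r * A / d
C = 8.854e-12 * 11.7 * 200e-12 / 5e-6
Step 4: Convert to fF (multiply by 1e15).
C = 4.14 fF


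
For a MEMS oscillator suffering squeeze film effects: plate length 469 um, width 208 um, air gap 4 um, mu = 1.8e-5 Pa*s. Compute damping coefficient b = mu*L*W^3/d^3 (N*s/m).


Step 1: Convert to SI.
L = 469e-6 m, W = 208e-6 m, d = 4e-6 m
Step 2: W^3 = (208e-6)^3 = 9.00e-12 m^3
Step 3: d^3 = (4e-6)^3 = 6.40e-17 m^3
Step 4: b = 1.8e-5 * 469e-6 * 9.00e-12 / 6.40e-17
b = 1.19e-03 N*s/m


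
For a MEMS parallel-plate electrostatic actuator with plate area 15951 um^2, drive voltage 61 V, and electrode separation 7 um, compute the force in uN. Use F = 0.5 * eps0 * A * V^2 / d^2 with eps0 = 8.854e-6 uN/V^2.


Step 1: Identify parameters.
eps0 = 8.854e-6 uN/V^2, A = 15951 um^2, V = 61 V, d = 7 um
Step 2: Compute V^2 = 61^2 = 3721
Step 3: Compute d^2 = 7^2 = 49
Step 4: F = 0.5 * 8.854e-6 * 15951 * 3721 / 49
F = 5.362 uN


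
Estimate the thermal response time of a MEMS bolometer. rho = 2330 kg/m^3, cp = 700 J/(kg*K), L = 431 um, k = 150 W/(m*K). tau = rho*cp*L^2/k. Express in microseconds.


Step 1: Convert L to m: L = 431e-6 m
Step 2: L^2 = (431e-6)^2 = 1.85761e-07 m^2
Step 3: tau = 2330 * 700 * 1.85761e-07 / 150 = 2.01984127e-03 s
Step 4: Convert to microseconds (multiply by 1e6).
tau = 2019.841 us


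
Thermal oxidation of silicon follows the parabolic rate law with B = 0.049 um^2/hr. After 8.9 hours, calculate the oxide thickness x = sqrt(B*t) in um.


Step 1: Compute B*t = 0.049 * 8.9 = 0.4361
Step 2: x = sqrt(0.4361)
x = 0.66 um


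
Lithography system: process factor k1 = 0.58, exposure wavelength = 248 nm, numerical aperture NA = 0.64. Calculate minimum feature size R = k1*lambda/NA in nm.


Step 1: Identify values: k1 = 0.58, lambda = 248 nm, NA = 0.64
Step 2: R = k1 * lambda / NA
R = 0.58 * 248 / 0.64
R = 224.8 nm


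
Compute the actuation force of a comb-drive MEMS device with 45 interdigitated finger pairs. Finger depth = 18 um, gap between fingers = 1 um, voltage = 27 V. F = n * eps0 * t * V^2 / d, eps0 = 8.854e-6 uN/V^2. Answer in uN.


Step 1: Parameters: n=45, eps0=8.854e-6 uN/V^2, t=18 um, V=27 V, d=1 um
Step 2: V^2 = 729
Step 3: F = 45 * 8.854e-6 * 18 * 729 / 1
F = 5.228 uN


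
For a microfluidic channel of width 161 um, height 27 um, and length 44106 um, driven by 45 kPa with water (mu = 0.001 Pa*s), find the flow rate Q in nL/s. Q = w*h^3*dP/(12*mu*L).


Step 1: Convert all dimensions to SI (meters).
w = 161e-6 m, h = 27e-6 m, L = 44106e-6 m, dP = 45e3 Pa
Step 2: Q = w * h^3 * dP / (12 * mu * L)
Q = 161e-6 * (27e-6)^3 * 45e3 / (12 * 0.001 * 44106e-6) = 2.6943299e-10 m^3/s
Step 3: Convert Q from m^3/s to nL/s (1 m^3 = 1e12 nL, so multiply by 1e12).
Q = 269.433 nL/s


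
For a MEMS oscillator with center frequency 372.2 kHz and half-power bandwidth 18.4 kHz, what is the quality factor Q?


Step 1: Q = f0 / bandwidth
Step 2: Q = 372.2 / 18.4
Q = 20.2


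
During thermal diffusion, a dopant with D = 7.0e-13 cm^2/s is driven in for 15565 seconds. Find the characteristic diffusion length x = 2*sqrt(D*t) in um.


Step 1: Compute D*t = 7.0e-13 * 15565 = 1.08955e-08 cm^2
Step 2: sqrt(D*t) = 1.04382e-04 cm
Step 3: x = 2 * 1.04382e-04 cm = 2.08764e-04 cm
Step 4: Convert to um (1 cm = 1e4 um): x = 2.088 um


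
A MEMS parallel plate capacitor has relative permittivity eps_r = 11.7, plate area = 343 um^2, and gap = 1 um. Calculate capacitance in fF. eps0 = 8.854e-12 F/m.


Step 1: Convert area to m^2: A = 343e-12 m^2
Step 2: Convert gap to m: d = 1e-6 m
Step 3: C = eps0 * eps_r * A / d
C = 8.854e-12 * 11.7 * 343e-12 / 1e-6
Step 4: Convert to fF (multiply by 1e15).
C = 35.53 fF


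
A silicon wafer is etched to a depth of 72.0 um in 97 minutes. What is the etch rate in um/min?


Step 1: Etch rate = depth / time
Step 2: rate = 72.0 / 97
rate = 0.742 um/min


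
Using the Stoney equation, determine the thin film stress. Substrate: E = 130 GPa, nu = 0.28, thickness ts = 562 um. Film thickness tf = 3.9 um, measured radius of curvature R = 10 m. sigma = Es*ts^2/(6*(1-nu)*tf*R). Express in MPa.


Step 1: Compute numerator: Es * ts^2 = 130 * 562^2 = 41059720 (GPa*um^2)
Step 2: Compute denominator (R in um): 6*(1-nu)*tf*R = 6*0.72*3.9*10e6 = 168480000.0 (um^2)
Step 3: sigma (GPa) = 41059720 / 168480000.0 = 2.43707e-01 GPa
Step 4: Convert to MPa (x1000): sigma = 243.7 MPa


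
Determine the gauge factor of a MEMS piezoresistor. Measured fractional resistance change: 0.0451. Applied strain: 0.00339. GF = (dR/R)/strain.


Step 1: Identify values.
dR/R = 0.0451, strain = 0.00339
Step 2: GF = (dR/R) / strain = 0.0451 / 0.00339
GF = 13.3


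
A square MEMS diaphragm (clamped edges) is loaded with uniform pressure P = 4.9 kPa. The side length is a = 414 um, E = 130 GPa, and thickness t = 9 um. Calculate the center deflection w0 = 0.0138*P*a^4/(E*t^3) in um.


Step 1: Convert pressure to compatible units (E is in GPa, so P in GPa).
P = 4.9 kPa = 4.9e-6 GPa
Step 2: Compute numerator: 0.0138 * P * a^4.
a^4 = 414^4 = 29376588816
numerator = 0.0138 * 4.9e-6 * 29376588816 = 1.986e+03
Step 3: Compute denominator: E * t^3 = 130 * 9^3 = 94770
Step 4: w0 = numerator / denominator = 1.986e+03 / 94770 = 0.021 um


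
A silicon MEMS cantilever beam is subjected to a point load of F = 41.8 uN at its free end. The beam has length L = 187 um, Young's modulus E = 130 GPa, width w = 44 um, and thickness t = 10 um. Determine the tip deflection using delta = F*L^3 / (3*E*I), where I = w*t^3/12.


Step 1: Calculate the second moment of area.
I = w * t^3 / 12 = 44 * 10^3 / 12 = 3666.6667 um^4
Step 2: Convert E to consistent units (1 GPa = 1000 uN/um^2).
E = 130 GPa = 130000 uN/um^2
Step 3: Calculate tip deflection.
delta = F * L^3 / (3 * E * I)
delta = 41.8 * 187^3 / (3 * 130000 * 3666.6667)
delta = 0.1911 um


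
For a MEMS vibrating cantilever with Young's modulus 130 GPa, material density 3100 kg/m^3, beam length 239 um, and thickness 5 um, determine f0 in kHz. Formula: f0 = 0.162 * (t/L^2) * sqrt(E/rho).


Step 1: Convert units to SI.
t_SI = 5e-6 m, L_SI = 239e-6 m
Step 2: Calculate sqrt(E/rho).
sqrt(130e9 / 3100) = 6475.76 m/s
Step 3: Compute f0.
f0 = 0.162 * 5e-6 / (239e-6)^2 * 6475.76 = 91829.0 Hz = 91.83 kHz


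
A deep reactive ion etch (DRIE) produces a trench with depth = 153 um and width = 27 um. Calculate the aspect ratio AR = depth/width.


Step 1: AR = depth / width
Step 2: AR = 153 / 27
AR = 5.7


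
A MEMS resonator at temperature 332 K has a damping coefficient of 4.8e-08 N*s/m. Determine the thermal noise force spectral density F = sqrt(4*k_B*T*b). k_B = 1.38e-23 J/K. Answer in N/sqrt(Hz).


Step 1: Compute 4 * k_B * T * b
= 4 * 1.38e-23 * 332 * 4.8e-08
= 8.7967e-28 N^2/Hz
Step 2: F_noise = sqrt(8.7967e-28)
F_noise = 2.97e-14 N/sqrt(Hz)


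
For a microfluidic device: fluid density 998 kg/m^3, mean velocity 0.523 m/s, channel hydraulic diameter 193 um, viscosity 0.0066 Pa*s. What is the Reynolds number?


Step 1: Convert Dh to meters: Dh = 193e-6 m
Step 2: Re = rho * v * Dh / mu
Re = 998 * 0.523 * 193e-6 / 0.0066
Re = 15.263


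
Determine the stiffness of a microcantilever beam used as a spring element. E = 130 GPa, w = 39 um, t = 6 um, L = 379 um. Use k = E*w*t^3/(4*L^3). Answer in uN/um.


Step 1: Convert E to consistent units (1 GPa = 1000 uN/um^2).
E = 130 GPa = 130000 uN/um^2
Step 2: Compute t^3 = 6^3 = 216
Step 3: Compute L^3 = 379^3 = 54439939
Step 4: k = 130000 * 39 * 216 / (4 * 54439939)
k = 5.029 uN/um


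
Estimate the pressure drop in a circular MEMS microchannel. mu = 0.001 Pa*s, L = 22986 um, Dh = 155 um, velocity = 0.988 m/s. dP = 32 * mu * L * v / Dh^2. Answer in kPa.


Step 1: Convert to SI: L = 22986e-6 m, Dh = 155e-6 m
Step 2: dP = 32 * 0.001 * 22986e-6 * 0.988 / (155e-6)^2
Step 3: dP = 30248.71 Pa
Step 4: Convert to kPa: dP = 30.25 kPa


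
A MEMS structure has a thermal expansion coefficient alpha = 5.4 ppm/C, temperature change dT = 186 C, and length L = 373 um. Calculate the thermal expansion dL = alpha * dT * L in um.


Step 1: Convert CTE: alpha = 5.4 ppm/C = 5.4e-6 /C
Step 2: dL = 5.4e-6 * 186 * 373
dL = 0.3746 um


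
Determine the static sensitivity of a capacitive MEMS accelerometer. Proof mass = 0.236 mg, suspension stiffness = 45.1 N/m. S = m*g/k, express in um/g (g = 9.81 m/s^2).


Step 1: Convert mass: m = 0.236 mg = 2.36e-07 kg
Step 2: S = m * g / k = 2.36e-07 * 9.81 / 45.1
Step 3: S = 5.13e-08 m/g
Step 4: Convert to um/g: S = 0.051 um/g


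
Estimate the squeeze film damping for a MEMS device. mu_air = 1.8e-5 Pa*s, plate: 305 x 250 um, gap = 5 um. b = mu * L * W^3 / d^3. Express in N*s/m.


Step 1: Convert to SI.
L = 305e-6 m, W = 250e-6 m, d = 5e-6 m
Step 2: W^3 = (250e-6)^3 = 1.56e-11 m^3
Step 3: d^3 = (5e-6)^3 = 1.25e-16 m^3
Step 4: b = 1.8e-5 * 305e-6 * 1.56e-11 / 1.25e-16
b = 6.86e-04 N*s/m


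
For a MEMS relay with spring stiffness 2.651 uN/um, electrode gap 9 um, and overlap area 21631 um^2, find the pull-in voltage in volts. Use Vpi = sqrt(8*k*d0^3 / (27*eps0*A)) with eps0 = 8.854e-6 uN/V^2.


Step 1: Compute numerator: 8 * k * d0^3 = 8 * 2.651 * 9^3 = 15460.632
Step 2: Compute denominator: 27 * eps0 * A = 27 * 8.854e-6 * 21631 = 5.171064
Step 3: Vpi = sqrt(15460.632 / 5.171064)
Vpi = 54.68 V
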